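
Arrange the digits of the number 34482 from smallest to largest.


The number 34482 has digits: 3, 4, 4, 8, 2
Sorted: 2, 3, 4, 4, 8
Joining the sorted digits gives the result.
Final answer: 23448


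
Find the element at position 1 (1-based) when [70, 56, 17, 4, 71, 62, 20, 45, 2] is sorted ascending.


Sort ascending: [2, 4, 17, 20, 45, 56, 62, 70, 71]
The 1st element (1-indexed) is at index 0.
Value = 2
Final answer: 2


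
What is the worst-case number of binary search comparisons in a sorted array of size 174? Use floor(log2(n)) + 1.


Binary search halves the search space each step.
Maximum comparisons = floor(log2(174)) + 1
log2(174) = 7.4429
floor(log2(174)) = 7, so 7 + 1 = 8
Final answer: 8


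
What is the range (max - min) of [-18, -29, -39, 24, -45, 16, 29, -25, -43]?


Maximum value: 29
Minimum value: -45
Range = 29 - (-45) = 74
Final answer: 74


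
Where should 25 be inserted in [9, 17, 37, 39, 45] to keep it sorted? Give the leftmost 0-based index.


List is sorted: [9, 17, 37, 39, 45]
We need the leftmost position where 25 can be inserted, i.e. the first index whose element is >= 25 (or the end of the list if none is).
Binary search with low=0, high=5 (0-based indices):
  low=0, high=5, mid=2: a[2]=37 >= 25, so high = 2
  low=0, high=2, mid=1: a[1]=17 < 25, so low = 2
Now low = high = 2, so the insertion index is 2.
Final answer: 2


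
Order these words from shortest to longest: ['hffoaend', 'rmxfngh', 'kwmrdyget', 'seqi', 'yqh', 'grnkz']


Compute lengths:
  'hffoaend' has length 8
  'rmxfngh' has length 7
  'kwmrdyget' has length 9
  'seqi' has length 4
  'yqh' has length 3
  'grnkz' has length 5
Lengths in increasing order: 3 < 4 < 5 < 7 < 8 < 9
Listing the words in that order gives the answer.
Final answer: ['yqh', 'seqi', 'grnkz', 'rmxfngh', 'hffoaend', 'kwmrdyget']


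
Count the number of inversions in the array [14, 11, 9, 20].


For each element, count the later elements that are smaller than it:
  14 (index 0): smaller elements after it = [11, 9] -> 2
  11 (index 1): smaller elements after it = [9] -> 1
  9 (index 2): smaller elements after it = [] -> 0
Total inversions = 2 + 1 + 0 = 3
Final answer: 3


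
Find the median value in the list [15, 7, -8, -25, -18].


First, sort the list: [-25, -18, -8, 7, 15]
The list has 5 elements (odd count).
The middle index is 2 (0-based), and the element there is -8.
Final answer: -8


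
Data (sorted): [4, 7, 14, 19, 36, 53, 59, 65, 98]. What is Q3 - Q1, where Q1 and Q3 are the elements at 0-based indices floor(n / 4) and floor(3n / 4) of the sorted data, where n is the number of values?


The data has n = 9 elements.
Q1 index = floor(9 / 4) = floor(2.25) = 2; Q3 index = floor(3 * 9 / 4) = floor(6.75) = 6
Q1 = element at index 2 = 14
Q3 = element at index 6 = 59
IQR = 59 - 14 = 45
Final answer: 45


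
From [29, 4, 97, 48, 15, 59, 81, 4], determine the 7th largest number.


Sort descending: [97, 81, 59, 48, 29, 15, 4, 4]
The 7th element (1-indexed) is at index 6.
Value = 4
Final answer: 4


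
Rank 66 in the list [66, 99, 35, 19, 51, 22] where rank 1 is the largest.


Sort descending: [99, 66, 51, 35, 22, 19]
Find 66 in the sorted list.
66 is at position 2.
Final answer: 2


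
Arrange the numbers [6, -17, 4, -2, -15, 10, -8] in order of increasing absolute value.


Compute absolute values:
  |6| = 6
  |-17| = 17
  |4| = 4
  |-2| = 2
  |-15| = 15
  |10| = 10
  |-8| = 8
Absolute values in increasing order: 2 < 4 < 6 < 8 < 10 < 15 < 17
Listing the original numbers in that order gives the answer.
Final answer: [-2, 4, 6, -8, 10, -15, -17]


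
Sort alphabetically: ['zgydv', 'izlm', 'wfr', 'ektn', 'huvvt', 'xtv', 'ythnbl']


Compare strings character by character (the first differing letter decides):
  'ektn' < 'huvvt' since 'e' < 'h' at position 1
  'huvvt' < 'izlm' since 'h' < 'i' at position 1
  'izlm' < 'wfr' since 'i' < 'w' at position 1
  'wfr' < 'xtv' since 'w' < 'x' at position 1
  'xtv' < 'ythnbl' since 'x' < 'y' at position 1
  'ythnbl' < 'zgydv' since 'y' < 'z' at position 1
Chaining these comparisons gives the alphabetical order.
Final answer: ['ektn', 'huvvt', 'izlm', 'wfr', 'xtv', 'ythnbl', 'zgydv']


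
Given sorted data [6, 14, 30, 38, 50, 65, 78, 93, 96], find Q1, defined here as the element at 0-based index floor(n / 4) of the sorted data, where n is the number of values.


The list has n = 9 elements.
Q1 index = floor(9 / 4) = floor(2.25) = 2
Counting from index 0 in the sorted data, the element at index 2 is 30.
Final answer: 30


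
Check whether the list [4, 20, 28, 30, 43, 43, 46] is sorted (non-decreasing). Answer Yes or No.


Check consecutive pairs:
  4 <= 20? True
  20 <= 28? True
  28 <= 30? True
  30 <= 43? True
  43 <= 43? True
  43 <= 46? True
Every consecutive pair is in order, so the list is non-decreasing.
Final answer: Yes


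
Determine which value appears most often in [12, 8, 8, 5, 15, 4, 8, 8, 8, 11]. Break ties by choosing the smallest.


Count the frequency of each value:
  4 appears 1 time(s)
  5 appears 1 time(s)
  8 appears 5 time(s)
  11 appears 1 time(s)
  12 appears 1 time(s)
  15 appears 1 time(s)
Maximum frequency is 5.
Only 8 reaches that frequency, so it is the mode.
Final answer: 8


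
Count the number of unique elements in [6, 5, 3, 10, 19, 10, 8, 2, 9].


List all unique values:
Distinct values: [2, 3, 5, 6, 8, 9, 10, 19]
Count = 8
Final answer: 8


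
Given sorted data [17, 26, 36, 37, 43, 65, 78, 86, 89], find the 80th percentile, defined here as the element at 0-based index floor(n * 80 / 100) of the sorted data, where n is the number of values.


The dataset has n = 9 elements.
Index = floor(9 * 80 / 100) = floor(720 / 100) = floor(7.2) = 7
Counting from index 0 in the sorted data, the element at index 7 is 86.
Final answer: 86


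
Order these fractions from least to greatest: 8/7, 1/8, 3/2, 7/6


Convert to decimal for comparison:
  8/7 = 1.1429
  1/8 = 0.125
  3/2 = 1.5
  7/6 = 1.1667
Decimals in increasing order: 0.125 < 1.1429 < 1.1667 < 1.5
Writing each back as its fraction gives the sorted order.
Final answer: 1/8, 8/7, 7/6, 3/2


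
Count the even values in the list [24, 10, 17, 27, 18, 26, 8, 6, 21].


Check each element:
  24 is even
  10 is even
  17 is odd
  27 is odd
  18 is even
  26 is even
  8 is even
  6 is even
  21 is odd
Evens: [24, 10, 18, 26, 8, 6]
Count of evens = 6
Final answer: 6


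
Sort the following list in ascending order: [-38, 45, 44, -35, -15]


Original list: [-38, 45, 44, -35, -15]
Repeatedly take the smallest remaining element:
  Remaining [-38, 45, 44, -35, -15] -> smallest is -38
  Remaining [45, 44, -35, -15] -> smallest is -35
  Remaining [45, 44, -15] -> smallest is -15
  Remaining [45, 44] -> smallest is 44
  Remaining [45] -> smallest is 45
Collecting the picks in order gives the sorted list.
Final answer: [-38, -35, -15, 44, 45]


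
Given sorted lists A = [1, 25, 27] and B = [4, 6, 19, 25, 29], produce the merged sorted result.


List A: [1, 25, 27]
List B: [4, 6, 19, 25, 29]
Repeatedly compare the front elements and take the smaller:
  1 vs 4 -> take 1
  25 vs 4 -> take 4
  25 vs 6 -> take 6
  25 vs 19 -> take 19
  25 vs 25 -> take 25
  27 vs 25 -> take 25
  27 vs 29 -> take 27
  A is exhausted; append the rest of B: [29]
Final answer: [1, 4, 6, 19, 25, 25, 27, 29]


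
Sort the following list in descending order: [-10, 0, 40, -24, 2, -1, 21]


Original list: [-10, 0, 40, -24, 2, -1, 21]
Repeatedly take the largest remaining element:
  Remaining [-10, 0, 40, -24, 2, -1, 21] -> largest is 40
  Remaining [-10, 0, -24, 2, -1, 21] -> largest is 21
  Remaining [-10, 0, -24, 2, -1] -> largest is 2
  Remaining [-10, 0, -24, -1] -> largest is 0
  Remaining [-10, -24, -1] -> largest is -1
  Remaining [-10, -24] -> largest is -10
  Remaining [-24] -> largest is -24
Collecting the picks in order gives the descending list.
Final answer: [40, 21, 2, 0, -1, -10, -24]


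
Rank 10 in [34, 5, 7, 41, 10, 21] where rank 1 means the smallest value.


Sort ascending: [5, 7, 10, 21, 34, 41]
Find 10 in the sorted list.
10 is at position 3 (1-indexed).
Final answer: 3


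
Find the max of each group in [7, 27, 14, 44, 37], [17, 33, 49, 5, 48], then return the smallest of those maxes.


Find max of each group:
  Group 1: [7, 27, 14, 44, 37] -> max = 44
  Group 2: [17, 33, 49, 5, 48] -> max = 49
Maxes: [44, 49]
Minimum of maxes = 44
Final answer: 44


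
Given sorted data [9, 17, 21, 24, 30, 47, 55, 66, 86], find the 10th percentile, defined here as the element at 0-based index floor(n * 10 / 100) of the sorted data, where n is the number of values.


The dataset has n = 9 elements.
Index = floor(9 * 10 / 100) = floor(90 / 100) = floor(0.9) = 0
Counting from index 0 in the sorted data, the element at index 0 is 9.
Final answer: 9


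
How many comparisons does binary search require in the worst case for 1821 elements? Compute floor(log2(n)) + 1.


Binary search halves the search space each step.
Maximum comparisons = floor(log2(1821)) + 1
log2(1821) = 10.8305
floor(log2(1821)) = 10, so 10 + 1 = 11
Final answer: 11


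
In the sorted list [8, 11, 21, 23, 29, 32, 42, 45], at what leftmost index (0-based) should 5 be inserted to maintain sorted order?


List is sorted: [8, 11, 21, 23, 29, 32, 42, 45]
We need the leftmost position where 5 can be inserted, i.e. the first index whose element is >= 5 (or the end of the list if none is).
Binary search with low=0, high=8 (0-based indices):
  low=0, high=8, mid=4: a[4]=29 >= 5, so high = 4
  low=0, high=4, mid=2: a[2]=21 >= 5, so high = 2
  low=0, high=2, mid=1: a[1]=11 >= 5, so high = 1
  low=0, high=1, mid=0: a[0]=8 >= 5, so high = 0
Now low = high = 0, so the insertion index is 0.
Final answer: 0


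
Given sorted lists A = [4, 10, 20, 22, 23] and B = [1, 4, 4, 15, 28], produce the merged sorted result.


List A: [4, 10, 20, 22, 23]
List B: [1, 4, 4, 15, 28]
Repeatedly compare the front elements and take the smaller:
  4 vs 1 -> take 1
  4 vs 4 -> take 4
  10 vs 4 -> take 4
  10 vs 4 -> take 4
  10 vs 15 -> take 10
  20 vs 15 -> take 15
  20 vs 28 -> take 20
  22 vs 28 -> take 22
  23 vs 28 -> take 23
  A is exhausted; append the rest of B: [28]
Final answer: [1, 4, 4, 4, 10, 15, 20, 22, 23, 28]


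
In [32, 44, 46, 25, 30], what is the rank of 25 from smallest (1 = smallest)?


Sort ascending: [25, 30, 32, 44, 46]
Find 25 in the sorted list.
25 is at position 1 (1-indexed).
Final answer: 1


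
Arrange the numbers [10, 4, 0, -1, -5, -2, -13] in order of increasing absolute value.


Compute absolute values:
  |10| = 10
  |4| = 4
  |0| = 0
  |-1| = 1
  |-5| = 5
  |-2| = 2
  |-13| = 13
Absolute values in increasing order: 0 < 1 < 2 < 4 < 5 < 10 < 13
Listing the original numbers in that order gives the answer.
Final answer: [0, -1, -2, 4, -5, 10, -13]


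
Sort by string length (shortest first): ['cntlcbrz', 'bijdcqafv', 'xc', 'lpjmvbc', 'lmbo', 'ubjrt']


Compute lengths:
  'cntlcbrz' has length 8
  'bijdcqafv' has length 9
  'xc' has length 2
  'lpjmvbc' has length 7
  'lmbo' has length 4
  'ubjrt' has length 5
Lengths in increasing order: 2 < 4 < 5 < 7 < 8 < 9
Listing the words in that order gives the answer.
Final answer: ['xc', 'lmbo', 'ubjrt', 'lpjmvbc', 'cntlcbrz', 'bijdcqafv']


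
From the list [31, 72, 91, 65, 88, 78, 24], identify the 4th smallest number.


Sort ascending: [24, 31, 65, 72, 78, 88, 91]
The 4th element (1-indexed) is at index 3.
Value = 72
Final answer: 72


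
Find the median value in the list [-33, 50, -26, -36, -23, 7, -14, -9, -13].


First, sort the list: [-36, -33, -26, -23, -14, -13, -9, 7, 50]
The list has 9 elements (odd count).
The middle index is 4 (0-based), and the element there is -14.
Final answer: -14


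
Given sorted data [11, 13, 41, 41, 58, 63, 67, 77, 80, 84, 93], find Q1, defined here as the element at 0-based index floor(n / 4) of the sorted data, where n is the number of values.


The list has n = 11 elements.
Q1 index = floor(11 / 4) = floor(2.75) = 2
Counting from index 0 in the sorted data, the element at index 2 is 41.
Final answer: 41


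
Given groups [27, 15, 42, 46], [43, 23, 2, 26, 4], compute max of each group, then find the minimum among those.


Find max of each group:
  Group 1: [27, 15, 42, 46] -> max = 46
  Group 2: [43, 23, 2, 26, 4] -> max = 43
Maxes: [46, 43]
Minimum of maxes = 43
Final answer: 43


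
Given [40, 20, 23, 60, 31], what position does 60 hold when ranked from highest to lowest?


Sort descending: [60, 40, 31, 23, 20]
Find 60 in the sorted list.
60 is at position 1.
Final answer: 1


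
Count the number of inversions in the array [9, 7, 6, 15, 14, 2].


For each element, count the later elements that are smaller than it:
  9 (index 0): smaller elements after it = [7, 6, 2] -> 3
  7 (index 1): smaller elements after it = [6, 2] -> 2
  6 (index 2): smaller elements after it = [2] -> 1
  15 (index 3): smaller elements after it = [14, 2] -> 2
  14 (index 4): smaller elements after it = [2] -> 1
Total inversions = 3 + 2 + 1 + 2 + 1 = 9
Final answer: 9


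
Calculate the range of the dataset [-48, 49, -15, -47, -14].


Maximum value: 49
Minimum value: -48
Range = 49 - (-48) = 97
Final answer: 97


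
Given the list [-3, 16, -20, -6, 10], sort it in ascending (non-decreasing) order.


Original list: [-3, 16, -20, -6, 10]
Repeatedly take the smallest remaining element:
  Remaining [-3, 16, -20, -6, 10] -> smallest is -20
  Remaining [-3, 16, -6, 10] -> smallest is -6
  Remaining [-3, 16, 10] -> smallest is -3
  Remaining [16, 10] -> smallest is 10
  Remaining [16] -> smallest is 16
Collecting the picks in order gives the sorted list.
Final answer: [-20, -6, -3, 10, 16]


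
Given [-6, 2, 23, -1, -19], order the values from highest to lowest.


Original list: [-6, 2, 23, -1, -19]
Repeatedly take the largest remaining element:
  Remaining [-6, 2, 23, -1, -19] -> largest is 23
  Remaining [-6, 2, -1, -19] -> largest is 2
  Remaining [-6, -1, -19] -> largest is -1
  Remaining [-6, -19] -> largest is -6
  Remaining [-19] -> largest is -19
Collecting the picks in order gives the descending list.
Final answer: [23, 2, -1, -6, -19]


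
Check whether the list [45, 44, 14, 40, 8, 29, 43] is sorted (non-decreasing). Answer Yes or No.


Check consecutive pairs:
  45 <= 44? False
  44 <= 14? False
  14 <= 40? True
  40 <= 8? False
  8 <= 29? True
  29 <= 43? True
3 consecutive pair(s) are out of order, so the list is not sorted.
Final answer: No


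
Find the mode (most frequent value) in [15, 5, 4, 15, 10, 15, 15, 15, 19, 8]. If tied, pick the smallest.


Count the frequency of each value:
  4 appears 1 time(s)
  5 appears 1 time(s)
  8 appears 1 time(s)
  10 appears 1 time(s)
  15 appears 5 time(s)
  19 appears 1 time(s)
Maximum frequency is 5.
Only 15 reaches that frequency, so it is the mode.
Final answer: 15


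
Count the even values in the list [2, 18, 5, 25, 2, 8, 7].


Check each element:
  2 is even
  18 is even
  5 is odd
  25 is odd
  2 is even
  8 is even
  7 is odd
Evens: [2, 18, 2, 8]
Count of evens = 4
Final answer: 4


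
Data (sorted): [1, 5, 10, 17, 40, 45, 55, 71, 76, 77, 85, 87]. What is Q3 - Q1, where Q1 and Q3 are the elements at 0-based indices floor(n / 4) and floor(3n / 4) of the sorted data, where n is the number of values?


The data has n = 12 elements.
Q1 index = floor(12 / 4) = floor(3) = 3; Q3 index = floor(3 * 12 / 4) = floor(9) = 9
Q1 = element at index 3 = 17
Q3 = element at index 9 = 77
IQR = 77 - 17 = 60
Final answer: 60


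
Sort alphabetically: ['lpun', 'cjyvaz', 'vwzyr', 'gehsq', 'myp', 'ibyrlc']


Compare strings character by character (the first differing letter decides):
  'cjyvaz' < 'gehsq' since 'c' < 'g' at position 1
  'gehsq' < 'ibyrlc' since 'g' < 'i' at position 1
  'ibyrlc' < 'lpun' since 'i' < 'l' at position 1
  'lpun' < 'myp' since 'l' < 'm' at position 1
  'myp' < 'vwzyr' since 'm' < 'v' at position 1
Chaining these comparisons gives the alphabetical order.
Final answer: ['cjyvaz', 'gehsq', 'ibyrlc', 'lpun', 'myp', 'vwzyr']


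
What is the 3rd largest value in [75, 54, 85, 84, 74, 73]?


Sort descending: [85, 84, 75, 74, 73, 54]
The 3rd element (1-indexed) is at index 2.
Value = 75
Final answer: 75


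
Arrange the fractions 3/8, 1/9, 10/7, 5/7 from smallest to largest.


Convert to decimal for comparison:
  3/8 = 0.375
  1/9 = 0.1111
  10/7 = 1.4286
  5/7 = 0.7143
Decimals in increasing order: 0.1111 < 0.375 < 0.7143 < 1.4286
Writing each back as its fraction gives the sorted order.
Final answer: 1/9, 3/8, 5/7, 10/7


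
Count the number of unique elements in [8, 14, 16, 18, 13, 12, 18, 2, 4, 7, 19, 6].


List all unique values:
Distinct values: [2, 4, 6, 7, 8, 12, 13, 14, 16, 18, 19]
Count = 11
Final answer: 11


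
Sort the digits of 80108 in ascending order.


The number 80108 has digits: 8, 0, 1, 0, 8
Sorted: 0, 0, 1, 8, 8
Joining the sorted digits gives the result.
Final answer: 00188


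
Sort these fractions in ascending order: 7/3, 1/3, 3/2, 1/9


Convert to decimal for comparison:
  7/3 = 2.3333
  1/3 = 0.3333
  3/2 = 1.5
  1/9 = 0.1111
Decimals in increasing order: 0.1111 < 0.3333 < 1.5 < 2.3333
Writing each back as its fraction gives the sorted order.
Final answer: 1/9, 1/3, 3/2, 7/3


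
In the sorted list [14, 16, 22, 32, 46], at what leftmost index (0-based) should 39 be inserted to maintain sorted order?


List is sorted: [14, 16, 22, 32, 46]
We need the leftmost position where 39 can be inserted, i.e. the first index whose element is >= 39 (or the end of the list if none is).
Binary search with low=0, high=5 (0-based indices):
  low=0, high=5, mid=2: a[2]=22 < 39, so low = 3
  low=3, high=5, mid=4: a[4]=46 >= 39, so high = 4
  low=3, high=4, mid=3: a[3]=32 < 39, so low = 4
Now low = high = 4, so the insertion index is 4.
Final answer: 4


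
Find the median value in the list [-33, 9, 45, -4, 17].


First, sort the list: [-33, -4, 9, 17, 45]
The list has 5 elements (odd count).
The middle index is 2 (0-based), and the element there is 9.
Final answer: 9


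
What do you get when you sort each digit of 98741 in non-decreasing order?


The number 98741 has digits: 9, 8, 7, 4, 1
Sorted: 1, 4, 7, 8, 9
Joining the sorted digits gives the result.
Final answer: 14789


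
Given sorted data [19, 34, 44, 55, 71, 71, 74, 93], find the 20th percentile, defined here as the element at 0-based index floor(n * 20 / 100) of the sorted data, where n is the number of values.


The dataset has n = 8 elements.
Index = floor(8 * 20 / 100) = floor(160 / 100) = floor(1.6) = 1
Counting from index 0 in the sorted data, the element at index 1 is 34.
Final answer: 34


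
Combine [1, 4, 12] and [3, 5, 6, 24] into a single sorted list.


List A: [1, 4, 12]
List B: [3, 5, 6, 24]
Repeatedly compare the front elements and take the smaller:
  1 vs 3 -> take 1
  4 vs 3 -> take 3
  4 vs 5 -> take 4
  12 vs 5 -> take 5
  12 vs 6 -> take 6
  12 vs 24 -> take 12
  A is exhausted; append the rest of B: [24]
Final answer: [1, 3, 4, 5, 6, 12, 24]


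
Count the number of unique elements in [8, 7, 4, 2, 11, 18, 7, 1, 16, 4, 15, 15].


List all unique values:
Distinct values: [1, 2, 4, 7, 8, 11, 15, 16, 18]
Count = 9
Final answer: 9


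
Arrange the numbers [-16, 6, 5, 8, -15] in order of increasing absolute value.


Compute absolute values:
  |-16| = 16
  |6| = 6
  |5| = 5
  |8| = 8
  |-15| = 15
Absolute values in increasing order: 5 < 6 < 8 < 15 < 16
Listing the original numbers in that order gives the answer.
Final answer: [5, 6, 8, -15, -16]


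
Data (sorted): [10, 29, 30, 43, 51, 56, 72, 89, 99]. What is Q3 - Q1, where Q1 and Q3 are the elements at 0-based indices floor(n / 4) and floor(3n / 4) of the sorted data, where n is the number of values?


The data has n = 9 elements.
Q1 index = floor(9 / 4) = floor(2.25) = 2; Q3 index = floor(3 * 9 / 4) = floor(6.75) = 6
Q1 = element at index 2 = 30
Q3 = element at index 6 = 72
IQR = 72 - 30 = 42
Final answer: 42


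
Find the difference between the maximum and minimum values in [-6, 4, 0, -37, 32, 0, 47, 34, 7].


Maximum value: 47
Minimum value: -37
Range = 47 - (-37) = 84
Final answer: 84


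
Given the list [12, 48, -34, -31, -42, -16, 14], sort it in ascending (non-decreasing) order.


Original list: [12, 48, -34, -31, -42, -16, 14]
Repeatedly take the smallest remaining element:
  Remaining [12, 48, -34, -31, -42, -16, 14] -> smallest is -42
  Remaining [12, 48, -34, -31, -16, 14] -> smallest is -34
  Remaining [12, 48, -31, -16, 14] -> smallest is -31
  Remaining [12, 48, -16, 14] -> smallest is -16
  Remaining [12, 48, 14] -> smallest is 12
  Remaining [48, 14] -> smallest is 14
  Remaining [48] -> smallest is 48
Collecting the picks in order gives the sorted list.
Final answer: [-42, -34, -31, -16, 12, 14, 48]


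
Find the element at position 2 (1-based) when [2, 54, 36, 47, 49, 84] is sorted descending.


Sort descending: [84, 54, 49, 47, 36, 2]
The 2nd element (1-indexed) is at index 1.
Value = 54
Final answer: 54


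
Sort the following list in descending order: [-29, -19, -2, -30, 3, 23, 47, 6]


Original list: [-29, -19, -2, -30, 3, 23, 47, 6]
Repeatedly take the largest remaining element:
  Remaining [-29, -19, -2, -30, 3, 23, 47, 6] -> largest is 47
  Remaining [-29, -19, -2, -30, 3, 23, 6] -> largest is 23
  Remaining [-29, -19, -2, -30, 3, 6] -> largest is 6
  Remaining [-29, -19, -2, -30, 3] -> largest is 3
  Remaining [-29, -19, -2, -30] -> largest is -2
  Remaining [-29, -19, -30] -> largest is -19
  Remaining [-29, -30] -> largest is -29
  Remaining [-30] -> largest is -30
Collecting the picks in order gives the descending list.
Final answer: [47, 23, 6, 3, -2, -19, -29, -30]


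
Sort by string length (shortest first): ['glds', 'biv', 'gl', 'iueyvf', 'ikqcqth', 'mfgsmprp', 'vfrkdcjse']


Compute lengths:
  'glds' has length 4
  'biv' has length 3
  'gl' has length 2
  'iueyvf' has length 6
  'ikqcqth' has length 7
  'mfgsmprp' has length 8
  'vfrkdcjse' has length 9
Lengths in increasing order: 2 < 3 < 4 < 6 < 7 < 8 < 9
Listing the words in that order gives the answer.
Final answer: ['gl', 'biv', 'glds', 'iueyvf', 'ikqcqth', 'mfgsmprp', 'vfrkdcjse']


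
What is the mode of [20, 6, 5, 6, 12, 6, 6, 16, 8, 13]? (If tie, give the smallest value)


Count the frequency of each value:
  5 appears 1 time(s)
  6 appears 4 time(s)
  8 appears 1 time(s)
  12 appears 1 time(s)
  13 appears 1 time(s)
  16 appears 1 time(s)
  20 appears 1 time(s)
Maximum frequency is 4.
Only 6 reaches that frequency, so it is the mode.
Final answer: 6


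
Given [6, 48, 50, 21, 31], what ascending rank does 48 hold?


Sort ascending: [6, 21, 31, 48, 50]
Find 48 in the sorted list.
48 is at position 4 (1-indexed).
Final answer: 4


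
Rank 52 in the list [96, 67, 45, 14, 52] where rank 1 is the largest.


Sort descending: [96, 67, 52, 45, 14]
Find 52 in the sorted list.
52 is at position 3.
Final answer: 3


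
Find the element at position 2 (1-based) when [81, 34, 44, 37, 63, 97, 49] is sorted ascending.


Sort ascending: [34, 37, 44, 49, 63, 81, 97]
The 2nd element (1-indexed) is at index 1.
Value = 37
Final answer: 37


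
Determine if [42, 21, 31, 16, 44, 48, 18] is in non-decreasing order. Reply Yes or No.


Check consecutive pairs:
  42 <= 21? False
  21 <= 31? True
  31 <= 16? False
  16 <= 44? True
  44 <= 48? True
  48 <= 18? False
3 consecutive pair(s) are out of order, so the list is not sorted.
Final answer: No


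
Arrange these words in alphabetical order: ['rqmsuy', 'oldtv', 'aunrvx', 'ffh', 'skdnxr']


Compare strings character by character (the first differing letter decides):
  'aunrvx' < 'ffh' since 'a' < 'f' at position 1
  'ffh' < 'oldtv' since 'f' < 'o' at position 1
  'oldtv' < 'rqmsuy' since 'o' < 'r' at position 1
  'rqmsuy' < 'skdnxr' since 'r' < 's' at position 1
Chaining these comparisons gives the alphabetical order.
Final answer: ['aunrvx', 'ffh', 'oldtv', 'rqmsuy', 'skdnxr']


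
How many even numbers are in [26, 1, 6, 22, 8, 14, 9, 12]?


Check each element:
  26 is even
  1 is odd
  6 is even
  22 is even
  8 is even
  14 is even
  9 is odd
  12 is even
Evens: [26, 6, 22, 8, 14, 12]
Count of evens = 6
Final answer: 6


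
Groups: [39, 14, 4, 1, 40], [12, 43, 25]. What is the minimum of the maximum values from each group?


Find max of each group:
  Group 1: [39, 14, 4, 1, 40] -> max = 40
  Group 2: [12, 43, 25] -> max = 43
Maxes: [40, 43]
Minimum of maxes = 40
Final answer: 40


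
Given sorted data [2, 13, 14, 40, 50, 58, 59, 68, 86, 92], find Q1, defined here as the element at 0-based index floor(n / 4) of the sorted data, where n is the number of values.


The list has n = 10 elements.
Q1 index = floor(10 / 4) = floor(2.5) = 2
Counting from index 0 in the sorted data, the element at index 2 is 14.
Final answer: 14


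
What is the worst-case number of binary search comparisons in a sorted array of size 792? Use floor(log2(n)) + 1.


Binary search halves the search space each step.
Maximum comparisons = floor(log2(792)) + 1
log2(792) = 9.6294
floor(log2(792)) = 9, so 9 + 1 = 10
Final answer: 10


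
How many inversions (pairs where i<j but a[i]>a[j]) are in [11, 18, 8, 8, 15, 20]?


For each element, count the later elements that are smaller than it:
  11 (index 0): smaller elements after it = [8, 8] -> 2
  18 (index 1): smaller elements after it = [8, 8, 15] -> 3
  8 (index 2): smaller elements after it = [] -> 0
  8 (index 3): smaller elements after it = [] -> 0
  15 (index 4): smaller elements after it = [] -> 0
Total inversions = 2 + 3 + 0 + 0 + 0 = 5
Final answer: 5


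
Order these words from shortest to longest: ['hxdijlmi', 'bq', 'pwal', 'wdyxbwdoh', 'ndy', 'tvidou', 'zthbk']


Compute lengths:
  'hxdijlmi' has length 8
  'bq' has length 2
  'pwal' has length 4
  'wdyxbwdoh' has length 9
  'ndy' has length 3
  'tvidou' has length 6
  'zthbk' has length 5
Lengths in increasing order: 2 < 3 < 4 < 5 < 6 < 8 < 9
Listing the words in that order gives the answer.
Final answer: ['bq', 'ndy', 'pwal', 'zthbk', 'tvidou', 'hxdijlmi', 'wdyxbwdoh']


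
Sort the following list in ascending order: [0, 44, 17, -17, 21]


Original list: [0, 44, 17, -17, 21]
Repeatedly take the smallest remaining element:
  Remaining [0, 44, 17, -17, 21] -> smallest is -17
  Remaining [0, 44, 17, 21] -> smallest is 0
  Remaining [44, 17, 21] -> smallest is 17
  Remaining [44, 21] -> smallest is 21
  Remaining [44] -> smallest is 44
Collecting the picks in order gives the sorted list.
Final answer: [-17, 0, 17, 21, 44]


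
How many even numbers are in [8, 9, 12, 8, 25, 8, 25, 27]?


Check each element:
  8 is even
  9 is odd
  12 is even
  8 is even
  25 is odd
  8 is even
  25 is odd
  27 is odd
Evens: [8, 12, 8, 8]
Count of evens = 4
Final answer: 4


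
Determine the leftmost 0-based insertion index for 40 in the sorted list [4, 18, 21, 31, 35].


List is sorted: [4, 18, 21, 31, 35]
We need the leftmost position where 40 can be inserted, i.e. the first index whose element is >= 40 (or the end of the list if none is).
Binary search with low=0, high=5 (0-based indices):
  low=0, high=5, mid=2: a[2]=21 < 40, so low = 3
  low=3, high=5, mid=4: a[4]=35 < 40, so low = 5
Now low = high = 5, so the insertion index is 5.
Final answer: 5


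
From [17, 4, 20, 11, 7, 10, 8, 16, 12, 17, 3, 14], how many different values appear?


List all unique values:
Distinct values: [3, 4, 7, 8, 10, 11, 12, 14, 16, 17, 20]
Count = 11
Final answer: 11


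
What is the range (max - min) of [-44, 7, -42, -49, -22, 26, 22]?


Maximum value: 26
Minimum value: -49
Range = 26 - (-49) = 75
Final answer: 75


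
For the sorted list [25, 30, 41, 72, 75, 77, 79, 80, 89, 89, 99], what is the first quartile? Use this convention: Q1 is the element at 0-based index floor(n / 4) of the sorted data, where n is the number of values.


The list has n = 11 elements.
Q1 index = floor(11 / 4) = floor(2.75) = 2
Counting from index 0 in the sorted data, the element at index 2 is 41.
Final answer: 41


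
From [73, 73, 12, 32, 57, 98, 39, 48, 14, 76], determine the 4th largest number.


Sort descending: [98, 76, 73, 73, 57, 48, 39, 32, 14, 12]
The 4th element (1-indexed) is at index 3.
Value = 73
Final answer: 73


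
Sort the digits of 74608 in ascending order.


The number 74608 has digits: 7, 4, 6, 0, 8
Sorted: 0, 4, 6, 7, 8
Joining the sorted digits gives the result.
Final answer: 04678


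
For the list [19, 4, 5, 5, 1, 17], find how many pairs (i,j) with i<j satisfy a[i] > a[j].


For each element, count the later elements that are smaller than it:
  19 (index 0): smaller elements after it = [4, 5, 5, 1, 17] -> 5
  4 (index 1): smaller elements after it = [1] -> 1
  5 (index 2): smaller elements after it = [1] -> 1
  5 (index 3): smaller elements after it = [1] -> 1
  1 (index 4): smaller elements after it = [] -> 0
Total inversions = 5 + 1 + 1 + 1 + 0 = 8
Final answer: 8


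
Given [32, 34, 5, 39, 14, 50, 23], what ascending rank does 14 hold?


Sort ascending: [5, 14, 23, 32, 34, 39, 50]
Find 14 in the sorted list.
14 is at position 2 (1-indexed).
Final answer: 2


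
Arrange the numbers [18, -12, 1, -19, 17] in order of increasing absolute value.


Compute absolute values:
  |18| = 18
  |-12| = 12
  |1| = 1
  |-19| = 19
  |17| = 17
Absolute values in increasing order: 1 < 12 < 17 < 18 < 19
Listing the original numbers in that order gives the answer.
Final answer: [1, -12, 17, 18, -19]


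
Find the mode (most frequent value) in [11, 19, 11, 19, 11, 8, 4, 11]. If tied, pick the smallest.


Count the frequency of each value:
  4 appears 1 time(s)
  8 appears 1 time(s)
  11 appears 4 time(s)
  19 appears 2 time(s)
Maximum frequency is 4.
Only 11 reaches that frequency, so it is the mode.
Final answer: 11


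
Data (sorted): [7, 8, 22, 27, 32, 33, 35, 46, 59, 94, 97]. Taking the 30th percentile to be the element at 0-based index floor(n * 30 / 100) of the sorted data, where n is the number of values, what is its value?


The dataset has n = 11 elements.
Index = floor(11 * 30 / 100) = floor(330 / 100) = floor(3.3) = 3
Counting from index 0 in the sorted data, the element at index 3 is 27.
Final answer: 27


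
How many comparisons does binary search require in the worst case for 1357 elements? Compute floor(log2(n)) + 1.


Binary search halves the search space each step.
Maximum comparisons = floor(log2(1357)) + 1
log2(1357) = 10.4062
floor(log2(1357)) = 10, so 10 + 1 = 11
Final answer: 11


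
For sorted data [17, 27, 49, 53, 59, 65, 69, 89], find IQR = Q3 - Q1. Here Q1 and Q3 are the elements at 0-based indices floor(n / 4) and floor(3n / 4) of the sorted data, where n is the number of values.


The data has n = 8 elements.
Q1 index = floor(8 / 4) = floor(2) = 2; Q3 index = floor(3 * 8 / 4) = floor(6) = 6
Q1 = element at index 2 = 49
Q3 = element at index 6 = 69
IQR = 69 - 49 = 20
Final answer: 20


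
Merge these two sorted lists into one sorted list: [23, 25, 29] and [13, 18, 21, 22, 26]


List A: [23, 25, 29]
List B: [13, 18, 21, 22, 26]
Repeatedly compare the front elements and take the smaller:
  23 vs 13 -> take 13
  23 vs 18 -> take 18
  23 vs 21 -> take 21
  23 vs 22 -> take 22
  23 vs 26 -> take 23
  25 vs 26 -> take 25
  29 vs 26 -> take 26
  B is exhausted; append the rest of A: [29]
Final answer: [13, 18, 21, 22, 23, 25, 26, 29]


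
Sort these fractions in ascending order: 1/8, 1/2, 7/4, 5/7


Convert to decimal for comparison:
  1/8 = 0.125
  1/2 = 0.5
  7/4 = 1.75
  5/7 = 0.7143
Decimals in increasing order: 0.125 < 0.5 < 0.7143 < 1.75
Writing each back as its fraction gives the sorted order.
Final answer: 1/8, 1/2, 5/7, 7/4


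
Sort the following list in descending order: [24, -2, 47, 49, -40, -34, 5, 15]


Original list: [24, -2, 47, 49, -40, -34, 5, 15]
Repeatedly take the largest remaining element:
  Remaining [24, -2, 47, 49, -40, -34, 5, 15] -> largest is 49
  Remaining [24, -2, 47, -40, -34, 5, 15] -> largest is 47
  Remaining [24, -2, -40, -34, 5, 15] -> largest is 24
  Remaining [-2, -40, -34, 5, 15] -> largest is 15
  Remaining [-2, -40, -34, 5] -> largest is 5
  Remaining [-2, -40, -34] -> largest is -2
  Remaining [-40, -34] -> largest is -34
  Remaining [-40] -> largest is -40
Collecting the picks in order gives the descending list.
Final answer: [49, 47, 24, 15, 5, -2, -34, -40]


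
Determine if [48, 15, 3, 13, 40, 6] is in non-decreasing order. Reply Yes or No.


Check consecutive pairs:
  48 <= 15? False
  15 <= 3? False
  3 <= 13? True
  13 <= 40? True
  40 <= 6? False
3 consecutive pair(s) are out of order, so the list is not sorted.
Final answer: No


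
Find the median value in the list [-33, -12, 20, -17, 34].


First, sort the list: [-33, -17, -12, 20, 34]
The list has 5 elements (odd count).
The middle index is 2 (0-based), and the element there is -12.
Final answer: -12


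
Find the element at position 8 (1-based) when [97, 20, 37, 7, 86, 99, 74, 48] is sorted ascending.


Sort ascending: [7, 20, 37, 48, 74, 86, 97, 99]
The 8th element (1-indexed) is at index 7.
Value = 99
Final answer: 99


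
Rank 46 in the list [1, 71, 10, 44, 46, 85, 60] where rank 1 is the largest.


Sort descending: [85, 71, 60, 46, 44, 10, 1]
Find 46 in the sorted list.
46 is at position 4.
Final answer: 4


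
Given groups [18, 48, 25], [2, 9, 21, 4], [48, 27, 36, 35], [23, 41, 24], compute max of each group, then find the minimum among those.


Find max of each group:
  Group 1: [18, 48, 25] -> max = 48
  Group 2: [2, 9, 21, 4] -> max = 21
  Group 3: [48, 27, 36, 35] -> max = 48
  Group 4: [23, 41, 24] -> max = 41
Maxes: [48, 21, 48, 41]
Minimum of maxes = 21
Final answer: 21


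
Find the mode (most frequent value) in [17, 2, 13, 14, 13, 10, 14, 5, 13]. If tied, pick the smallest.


Count the frequency of each value:
  2 appears 1 time(s)
  5 appears 1 time(s)
  10 appears 1 time(s)
  13 appears 3 time(s)
  14 appears 2 time(s)
  17 appears 1 time(s)
Maximum frequency is 3.
Only 13 reaches that frequency, so it is the mode.
Final answer: 13


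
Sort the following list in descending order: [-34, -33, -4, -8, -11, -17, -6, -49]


Original list: [-34, -33, -4, -8, -11, -17, -6, -49]
Repeatedly take the largest remaining element:
  Remaining [-34, -33, -4, -8, -11, -17, -6, -49] -> largest is -4
  Remaining [-34, -33, -8, -11, -17, -6, -49] -> largest is -6
  Remaining [-34, -33, -8, -11, -17, -49] -> largest is -8
  Remaining [-34, -33, -11, -17, -49] -> largest is -11
  Remaining [-34, -33, -17, -49] -> largest is -17
  Remaining [-34, -33, -49] -> largest is -33
  Remaining [-34, -49] -> largest is -34
  Remaining [-49] -> largest is -49
Collecting the picks in order gives the descending list.
Final answer: [-4, -6, -8, -11, -17, -33, -34, -49]


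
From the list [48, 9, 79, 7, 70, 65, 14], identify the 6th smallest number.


Sort ascending: [7, 9, 14, 48, 65, 70, 79]
The 6th element (1-indexed) is at index 5.
Value = 70
Final answer: 70


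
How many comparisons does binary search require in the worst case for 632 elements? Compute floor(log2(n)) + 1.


Binary search halves the search space each step.
Maximum comparisons = floor(log2(632)) + 1
log2(632) = 9.3038
floor(log2(632)) = 9, so 9 + 1 = 10
Final answer: 10


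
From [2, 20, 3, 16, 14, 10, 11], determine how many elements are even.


Check each element:
  2 is even
  20 is even
  3 is odd
  16 is even
  14 is even
  10 is even
  11 is odd
Evens: [2, 20, 16, 14, 10]
Count of evens = 5
Final answer: 5


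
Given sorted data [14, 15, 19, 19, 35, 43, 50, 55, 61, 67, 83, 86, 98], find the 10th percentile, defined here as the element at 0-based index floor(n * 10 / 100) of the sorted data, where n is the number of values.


The dataset has n = 13 elements.
Index = floor(13 * 10 / 100) = floor(130 / 100) = floor(1.3) = 1
Counting from index 0 in the sorted data, the element at index 1 is 15.
Final answer: 15


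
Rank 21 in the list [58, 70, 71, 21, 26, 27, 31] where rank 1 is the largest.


Sort descending: [71, 70, 58, 31, 27, 26, 21]
Find 21 in the sorted list.
21 is at position 7.
Final answer: 7


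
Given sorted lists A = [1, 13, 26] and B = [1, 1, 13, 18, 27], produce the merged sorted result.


List A: [1, 13, 26]
List B: [1, 1, 13, 18, 27]
Repeatedly compare the front elements and take the smaller:
  1 vs 1 -> take 1
  13 vs 1 -> take 1
  13 vs 1 -> take 1
  13 vs 13 -> take 13
  26 vs 13 -> take 13
  26 vs 18 -> take 18
  26 vs 27 -> take 26
  A is exhausted; append the rest of B: [27]
Final answer: [1, 1, 1, 13, 13, 18, 26, 27]


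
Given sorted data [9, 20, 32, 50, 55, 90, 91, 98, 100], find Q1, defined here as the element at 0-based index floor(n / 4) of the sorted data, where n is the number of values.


The list has n = 9 elements.
Q1 index = floor(9 / 4) = floor(2.25) = 2
Counting from index 0 in the sorted data, the element at index 2 is 32.
Final answer: 32


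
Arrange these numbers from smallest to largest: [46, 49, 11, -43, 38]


Original list: [46, 49, 11, -43, 38]
Repeatedly take the smallest remaining element:
  Remaining [46, 49, 11, -43, 38] -> smallest is -43
  Remaining [46, 49, 11, 38] -> smallest is 11
  Remaining [46, 49, 38] -> smallest is 38
  Remaining [46, 49] -> smallest is 46
  Remaining [49] -> smallest is 49
Collecting the picks in order gives the sorted list.
Final answer: [-43, 11, 38, 46, 49]


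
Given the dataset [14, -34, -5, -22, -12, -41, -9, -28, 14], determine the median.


First, sort the list: [-41, -34, -28, -22, -12, -9, -5, 14, 14]
The list has 9 elements (odd count).
The middle index is 4 (0-based), and the element there is -12.
Final answer: -12


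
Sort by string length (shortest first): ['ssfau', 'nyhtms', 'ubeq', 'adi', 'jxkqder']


Compute lengths:
  'ssfau' has length 5
  'nyhtms' has length 6
  'ubeq' has length 4
  'adi' has length 3
  'jxkqder' has length 7
Lengths in increasing order: 3 < 4 < 5 < 6 < 7
Listing the words in that order gives the answer.
Final answer: ['adi', 'ubeq', 'ssfau', 'nyhtms', 'jxkqder']


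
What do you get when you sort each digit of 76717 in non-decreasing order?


The number 76717 has digits: 7, 6, 7, 1, 7
Sorted: 1, 6, 7, 7, 7
Joining the sorted digits gives the result.
Final answer: 16777


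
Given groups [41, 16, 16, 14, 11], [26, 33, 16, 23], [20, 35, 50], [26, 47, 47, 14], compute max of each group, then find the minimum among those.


Find max of each group:
  Group 1: [41, 16, 16, 14, 11] -> max = 41
  Group 2: [26, 33, 16, 23] -> max = 33
  Group 3: [20, 35, 50] -> max = 50
  Group 4: [26, 47, 47, 14] -> max = 47
Maxes: [41, 33, 50, 47]
Minimum of maxes = 33
Final answer: 33


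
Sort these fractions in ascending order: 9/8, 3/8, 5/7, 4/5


Convert to decimal for comparison:
  9/8 = 1.125
  3/8 = 0.375
  5/7 = 0.7143
  4/5 = 0.8
Decimals in increasing order: 0.375 < 0.7143 < 0.8 < 1.125
Writing each back as its fraction gives the sorted order.
Final answer: 3/8, 5/7, 4/5, 9/8


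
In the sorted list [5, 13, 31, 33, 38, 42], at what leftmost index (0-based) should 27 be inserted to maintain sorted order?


List is sorted: [5, 13, 31, 33, 38, 42]
We need the leftmost position where 27 can be inserted, i.e. the first index whose element is >= 27 (or the end of the list if none is).
Binary search with low=0, high=6 (0-based indices):
  low=0, high=6, mid=3: a[3]=33 >= 27, so high = 3
  low=0, high=3, mid=1: a[1]=13 < 27, so low = 2
  low=2, high=3, mid=2: a[2]=31 >= 27, so high = 2
Now low = high = 2, so the insertion index is 2.
Final answer: 2


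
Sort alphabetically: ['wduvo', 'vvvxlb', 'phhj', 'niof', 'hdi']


Compare strings character by character (the first differing letter decides):
  'hdi' < 'niof' since 'h' < 'n' at position 1
  'niof' < 'phhj' since 'n' < 'p' at position 1
  'phhj' < 'vvvxlb' since 'p' < 'v' at position 1
  'vvvxlb' < 'wduvo' since 'v' < 'w' at position 1
Chaining these comparisons gives the alphabetical order.
Final answer: ['hdi', 'niof', 'phhj', 'vvvxlb', 'wduvo']
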